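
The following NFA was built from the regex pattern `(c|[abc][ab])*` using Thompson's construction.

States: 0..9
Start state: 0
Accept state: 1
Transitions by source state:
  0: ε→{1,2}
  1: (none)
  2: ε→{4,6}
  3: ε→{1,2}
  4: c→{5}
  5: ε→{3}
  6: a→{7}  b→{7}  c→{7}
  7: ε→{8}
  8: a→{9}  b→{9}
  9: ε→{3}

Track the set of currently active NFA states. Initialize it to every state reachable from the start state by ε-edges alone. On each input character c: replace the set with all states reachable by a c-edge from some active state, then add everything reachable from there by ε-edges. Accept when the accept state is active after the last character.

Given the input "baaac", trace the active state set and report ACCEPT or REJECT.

start: ε-closure({0}) = {0,1,2,4,6}
'b' @ 1: {7,8}
'a' @ 2: {1,2,3,4,6,9}  (accept∈set)
'a' @ 3: {7,8}
'a' @ 4: {1,2,3,4,6,9}  (accept∈set)
'c' @ 5: {1,2,3,4,5,6,7,8}  (accept∈set)
final: {1,2,3,4,5,6,7,8}; accept 1 in set

Answer: ACCEPT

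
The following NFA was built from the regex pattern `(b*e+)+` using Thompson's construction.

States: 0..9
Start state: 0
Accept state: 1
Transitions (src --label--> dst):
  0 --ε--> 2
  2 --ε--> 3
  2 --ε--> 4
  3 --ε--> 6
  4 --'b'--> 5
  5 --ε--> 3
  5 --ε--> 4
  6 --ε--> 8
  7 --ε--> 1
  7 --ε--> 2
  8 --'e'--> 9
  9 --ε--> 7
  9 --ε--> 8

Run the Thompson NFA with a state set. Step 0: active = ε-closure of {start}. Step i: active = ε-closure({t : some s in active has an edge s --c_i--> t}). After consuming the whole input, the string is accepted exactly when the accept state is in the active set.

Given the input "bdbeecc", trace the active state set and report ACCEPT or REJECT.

Answer: REJECT

Steps:
S₀ = ε-closure({0}) = {0,2,3,4,6,8}
'b' @ 1: {3,4,5,6,8}
'd' @ 2: {}  — state set empty
rest 'beecc' ignored (set empty)
after full input: {}  (accept=1 not in)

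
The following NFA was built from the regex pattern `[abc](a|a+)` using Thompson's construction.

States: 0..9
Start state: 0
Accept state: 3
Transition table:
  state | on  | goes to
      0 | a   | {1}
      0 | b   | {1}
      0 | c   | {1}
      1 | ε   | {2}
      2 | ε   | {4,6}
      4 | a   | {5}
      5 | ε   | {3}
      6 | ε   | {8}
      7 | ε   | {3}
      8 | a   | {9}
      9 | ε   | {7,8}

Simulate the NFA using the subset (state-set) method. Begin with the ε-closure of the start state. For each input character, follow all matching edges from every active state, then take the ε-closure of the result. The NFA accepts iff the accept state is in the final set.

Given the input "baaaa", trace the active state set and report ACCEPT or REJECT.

Answer: ACCEPT

Derivation:
initial (ε-close {0}): {0}
'b' @ 1: {1,2,4,6,8}
'a' @ 2: {3,5,7,8,9}  (accept∈set)
'a' @ 3: {3,7,8,9}  (accept∈set)
'a' @ 4: {3,7,8,9}  (accept∈set)
'a' @ 5: {3,7,8,9}  (accept∈set)
after full input: {3,7,8,9}  (accept=3 in)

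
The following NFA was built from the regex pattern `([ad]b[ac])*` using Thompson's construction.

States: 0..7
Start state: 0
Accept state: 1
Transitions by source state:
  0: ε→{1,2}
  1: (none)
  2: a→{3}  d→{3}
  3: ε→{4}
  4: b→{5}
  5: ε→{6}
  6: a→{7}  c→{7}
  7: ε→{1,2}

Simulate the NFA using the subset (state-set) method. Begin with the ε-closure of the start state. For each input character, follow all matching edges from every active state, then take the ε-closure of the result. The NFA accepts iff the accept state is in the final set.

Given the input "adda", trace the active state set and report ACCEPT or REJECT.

Answer: REJECT

Derivation:
initial (ε-close {0}): {0,1,2}
'a' @ 1: {3,4}
'd' @ 2: {}  — state set empty
rest 'da' ignored (set empty)
end set {} — state 1 not in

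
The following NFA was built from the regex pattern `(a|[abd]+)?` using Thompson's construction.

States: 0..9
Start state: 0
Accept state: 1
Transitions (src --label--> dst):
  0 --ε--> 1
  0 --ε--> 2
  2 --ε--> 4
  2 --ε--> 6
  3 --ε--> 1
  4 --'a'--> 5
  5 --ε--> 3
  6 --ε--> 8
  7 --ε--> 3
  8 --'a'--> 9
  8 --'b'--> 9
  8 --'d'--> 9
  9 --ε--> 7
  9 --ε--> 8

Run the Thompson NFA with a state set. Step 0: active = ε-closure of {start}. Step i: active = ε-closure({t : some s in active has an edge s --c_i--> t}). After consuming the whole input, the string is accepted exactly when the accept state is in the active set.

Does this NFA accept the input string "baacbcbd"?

S₀ = ε-closure({0}) = {0,1,2,4,6,8}
'b' @ 1: {1,3,7,8,9}  ✓accept
'a' @ 2: {1,3,7,8,9}  ✓accept
'a' @ 3: {1,3,7,8,9}  ✓accept
'c' @ 4: {}  — state set empty
rest 'bcbd' ignored (set empty)
end set {} — state 1 not in

Answer: REJECT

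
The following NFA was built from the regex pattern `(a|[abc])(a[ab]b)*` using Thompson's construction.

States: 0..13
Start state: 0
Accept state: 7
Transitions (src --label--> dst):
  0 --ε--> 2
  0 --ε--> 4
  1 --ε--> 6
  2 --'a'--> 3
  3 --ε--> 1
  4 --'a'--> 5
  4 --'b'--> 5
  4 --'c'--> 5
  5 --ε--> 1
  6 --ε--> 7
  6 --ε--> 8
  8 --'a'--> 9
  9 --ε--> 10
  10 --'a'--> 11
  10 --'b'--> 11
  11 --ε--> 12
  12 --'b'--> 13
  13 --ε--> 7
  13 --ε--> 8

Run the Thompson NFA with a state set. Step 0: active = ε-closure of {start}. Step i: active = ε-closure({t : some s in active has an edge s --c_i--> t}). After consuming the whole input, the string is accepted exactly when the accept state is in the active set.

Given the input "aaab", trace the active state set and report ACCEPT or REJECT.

start: ε-closure({0}) = {0,2,4}
'a' @ 1: {1,3,5,6,7,8}  (accept∈set)
'a' @ 2: {9,10}
'a' @ 3: {11,12}
'b' @ 4: {7,8,13}  (accept∈set)
after full input: {7,8,13}  (accept=7 in)

Answer: ACCEPT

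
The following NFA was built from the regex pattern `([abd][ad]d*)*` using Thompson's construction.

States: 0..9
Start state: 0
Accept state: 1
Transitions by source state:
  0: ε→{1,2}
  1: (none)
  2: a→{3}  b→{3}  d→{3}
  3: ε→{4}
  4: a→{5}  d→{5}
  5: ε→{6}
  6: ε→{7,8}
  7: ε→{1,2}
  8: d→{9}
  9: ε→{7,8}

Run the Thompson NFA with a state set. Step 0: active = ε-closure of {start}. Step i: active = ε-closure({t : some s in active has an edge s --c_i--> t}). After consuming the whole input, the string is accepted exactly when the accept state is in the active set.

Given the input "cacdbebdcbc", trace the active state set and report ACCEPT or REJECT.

Answer: REJECT

Derivation:
initial (ε-close {0}): {0,1,2}
'c' @ 1: {}  — state set empty
rest 'acdbebdcbc' ignored (set empty)
final: {}; accept 1 not in set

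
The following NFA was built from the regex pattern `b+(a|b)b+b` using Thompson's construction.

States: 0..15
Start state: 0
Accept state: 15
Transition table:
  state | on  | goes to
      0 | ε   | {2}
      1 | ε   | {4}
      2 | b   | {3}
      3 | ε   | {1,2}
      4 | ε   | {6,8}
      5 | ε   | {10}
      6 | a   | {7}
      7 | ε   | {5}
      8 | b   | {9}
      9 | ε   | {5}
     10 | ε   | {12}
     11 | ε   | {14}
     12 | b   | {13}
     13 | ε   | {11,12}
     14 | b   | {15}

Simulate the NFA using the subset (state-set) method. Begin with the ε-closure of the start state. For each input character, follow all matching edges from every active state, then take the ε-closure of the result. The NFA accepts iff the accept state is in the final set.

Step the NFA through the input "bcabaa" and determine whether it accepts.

Answer: REJECT

Steps:
S₀ = ε-closure({0}) = {0,2}
'b' @ 1: {1,2,3,4,6,8}
'c' @ 2: {}  — dead — no transitions
rest 'abaa' ignored (set empty)
end set {} — state 15 not in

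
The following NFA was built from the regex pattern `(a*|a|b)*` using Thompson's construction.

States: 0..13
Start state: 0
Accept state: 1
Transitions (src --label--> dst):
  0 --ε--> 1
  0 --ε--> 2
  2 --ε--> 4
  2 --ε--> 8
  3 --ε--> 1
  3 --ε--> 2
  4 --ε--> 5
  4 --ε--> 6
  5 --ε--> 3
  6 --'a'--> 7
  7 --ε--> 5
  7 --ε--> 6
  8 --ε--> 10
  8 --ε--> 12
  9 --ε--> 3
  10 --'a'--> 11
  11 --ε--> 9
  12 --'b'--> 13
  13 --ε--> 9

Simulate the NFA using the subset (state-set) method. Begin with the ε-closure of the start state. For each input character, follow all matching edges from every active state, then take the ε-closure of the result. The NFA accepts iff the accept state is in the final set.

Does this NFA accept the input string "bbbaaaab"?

start: ε-closure({0}) = {0,1,2,3,4,5,6,8,10,12}
'b' @ 1: {1,2,3,4,5,6,8,9,10,12,13}  (accept∈set)
'b' @ 2: {1,2,3,4,5,6,8,9,10,12,13}  (accept∈set)
'b' @ 3: {1,2,3,4,5,6,8,9,10,12,13}  (accept∈set)
'a' @ 4: {1,2,3,4,5,6,7,8,9,10,11,12}  (accept∈set)
'a' @ 5: {1,2,3,4,5,6,7,8,9,10,11,12}  (accept∈set)
'a' @ 6: {1,2,3,4,5,6,7,8,9,10,11,12}  (accept∈set)
'a' @ 7: {1,2,3,4,5,6,7,8,9,10,11,12}  (accept∈set)
'b' @ 8: {1,2,3,4,5,6,8,9,10,12,13}  (accept∈set)
end set {1,2,3,4,5,6,8,9,10,12,13} — state 1 in

Answer: ACCEPT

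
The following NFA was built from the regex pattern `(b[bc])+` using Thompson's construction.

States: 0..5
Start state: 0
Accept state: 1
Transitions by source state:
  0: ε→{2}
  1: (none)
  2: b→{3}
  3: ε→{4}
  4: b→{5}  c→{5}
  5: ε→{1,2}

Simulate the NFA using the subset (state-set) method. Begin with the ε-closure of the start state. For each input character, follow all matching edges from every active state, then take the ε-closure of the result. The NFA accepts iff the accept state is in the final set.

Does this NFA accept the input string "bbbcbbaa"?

Answer: REJECT

Trace:
S₀ = ε-closure({0}) = {0,2}
'b' @ 1: {3,4}
'b' @ 2: {1,2,5}  ✓accept
'b' @ 3: {3,4}
'c' @ 4: {1,2,5}  ✓accept
'b' @ 5: {3,4}
'b' @ 6: {1,2,5}  ✓accept
'a' @ 7: {}  — no active states
rest 'a' ignored (set empty)
final: {}; accept 1 not in set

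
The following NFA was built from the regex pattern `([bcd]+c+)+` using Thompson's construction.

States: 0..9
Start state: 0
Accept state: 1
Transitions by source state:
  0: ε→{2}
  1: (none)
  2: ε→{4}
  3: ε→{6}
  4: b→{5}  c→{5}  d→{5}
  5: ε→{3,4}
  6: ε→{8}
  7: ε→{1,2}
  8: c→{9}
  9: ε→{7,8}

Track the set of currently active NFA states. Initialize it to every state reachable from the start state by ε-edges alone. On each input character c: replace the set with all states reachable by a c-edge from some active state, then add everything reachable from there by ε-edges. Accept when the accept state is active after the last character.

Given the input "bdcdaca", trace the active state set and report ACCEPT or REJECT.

Answer: REJECT

Trace:
S₀ = ε-closure({0}) = {0,2,4}
'b' @ 1: {3,4,5,6,8}
'd' @ 2: {3,4,5,6,8}
'c' @ 3: {1,2,3,4,5,6,7,8,9}  [accepting]
'd' @ 4: {3,4,5,6,8}
'a' @ 5: {}  — state set empty
rest 'ca' ignored (set empty)
final: {}; accept 1 not in set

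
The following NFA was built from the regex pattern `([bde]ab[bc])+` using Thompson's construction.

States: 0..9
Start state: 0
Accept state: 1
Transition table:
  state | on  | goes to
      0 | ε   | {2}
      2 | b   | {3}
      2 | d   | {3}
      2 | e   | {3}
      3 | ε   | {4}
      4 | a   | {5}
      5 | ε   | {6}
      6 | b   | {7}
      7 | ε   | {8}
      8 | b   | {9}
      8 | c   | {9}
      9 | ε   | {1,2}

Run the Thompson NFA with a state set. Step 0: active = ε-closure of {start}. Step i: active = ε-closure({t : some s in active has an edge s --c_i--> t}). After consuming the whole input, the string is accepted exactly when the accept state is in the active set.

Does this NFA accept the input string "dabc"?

Answer: ACCEPT

Steps:
S₀ = ε-closure({0}) = {0,2}
'd' @ 1: {3,4}
'a' @ 2: {5,6}
'b' @ 3: {7,8}
'c' @ 4: {1,2,9}  [accepting]
after full input: {1,2,9}  (accept=1 in)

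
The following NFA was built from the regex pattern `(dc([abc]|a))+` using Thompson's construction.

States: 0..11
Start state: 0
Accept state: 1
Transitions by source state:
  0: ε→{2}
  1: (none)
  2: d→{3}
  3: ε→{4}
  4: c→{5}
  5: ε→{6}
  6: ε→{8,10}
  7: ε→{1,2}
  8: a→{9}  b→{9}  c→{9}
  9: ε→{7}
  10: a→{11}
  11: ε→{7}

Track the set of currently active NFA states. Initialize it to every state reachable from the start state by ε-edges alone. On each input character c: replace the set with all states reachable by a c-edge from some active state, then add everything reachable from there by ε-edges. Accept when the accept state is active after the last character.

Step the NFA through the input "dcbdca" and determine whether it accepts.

Answer: ACCEPT

Trace:
start: ε-closure({0}) = {0,2}
'd' @ 1: {3,4}
'c' @ 2: {5,6,8,10}
'b' @ 3: {1,2,7,9}  (accept∈set)
'd' @ 4: {3,4}
'c' @ 5: {5,6,8,10}
'a' @ 6: {1,2,7,9,11}  (accept∈set)
after full input: {1,2,7,9,11}  (accept=1 in)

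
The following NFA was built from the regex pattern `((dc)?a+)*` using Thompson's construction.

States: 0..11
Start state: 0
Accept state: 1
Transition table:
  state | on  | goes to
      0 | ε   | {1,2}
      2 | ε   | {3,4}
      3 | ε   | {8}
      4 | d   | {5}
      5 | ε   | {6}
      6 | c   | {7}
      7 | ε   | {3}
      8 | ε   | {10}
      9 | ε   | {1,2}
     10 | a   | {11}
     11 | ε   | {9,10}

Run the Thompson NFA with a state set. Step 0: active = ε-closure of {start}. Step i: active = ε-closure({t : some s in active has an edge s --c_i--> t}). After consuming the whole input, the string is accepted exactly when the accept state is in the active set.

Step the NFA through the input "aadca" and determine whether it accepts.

Answer: ACCEPT

Derivation:
start: ε-closure({0}) = {0,1,2,3,4,8,10}
'a' @ 1: {1,2,3,4,8,9,10,11}  (accept∈set)
'a' @ 2: {1,2,3,4,8,9,10,11}  (accept∈set)
'd' @ 3: {5,6}
'c' @ 4: {3,7,8,10}
'a' @ 5: {1,2,3,4,8,9,10,11}  (accept∈set)
final: {1,2,3,4,8,9,10,11}; accept 1 in set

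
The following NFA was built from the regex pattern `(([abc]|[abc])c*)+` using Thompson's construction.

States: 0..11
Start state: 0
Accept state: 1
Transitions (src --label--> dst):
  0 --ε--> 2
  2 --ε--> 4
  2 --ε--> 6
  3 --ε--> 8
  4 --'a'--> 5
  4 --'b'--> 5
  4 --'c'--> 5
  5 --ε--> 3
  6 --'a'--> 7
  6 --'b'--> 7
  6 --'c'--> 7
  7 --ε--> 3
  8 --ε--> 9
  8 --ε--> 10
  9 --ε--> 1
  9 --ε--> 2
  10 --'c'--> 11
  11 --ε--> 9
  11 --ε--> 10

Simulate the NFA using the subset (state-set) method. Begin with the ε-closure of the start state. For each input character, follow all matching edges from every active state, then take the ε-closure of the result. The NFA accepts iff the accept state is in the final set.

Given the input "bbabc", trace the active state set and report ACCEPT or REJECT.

Answer: ACCEPT

Steps:
S₀ = ε-closure({0}) = {0,2,4,6}
'b' @ 1: {1,2,3,4,5,6,7,8,9,10}  (accept∈set)
'b' @ 2: {1,2,3,4,5,6,7,8,9,10}  (accept∈set)
'a' @ 3: {1,2,3,4,5,6,7,8,9,10}  (accept∈set)
'b' @ 4: {1,2,3,4,5,6,7,8,9,10}  (accept∈set)
'c' @ 5: {1,2,3,4,5,6,7,8,9,10,11}  (accept∈set)
end set {1,2,3,4,5,6,7,8,9,10,11} — state 1 in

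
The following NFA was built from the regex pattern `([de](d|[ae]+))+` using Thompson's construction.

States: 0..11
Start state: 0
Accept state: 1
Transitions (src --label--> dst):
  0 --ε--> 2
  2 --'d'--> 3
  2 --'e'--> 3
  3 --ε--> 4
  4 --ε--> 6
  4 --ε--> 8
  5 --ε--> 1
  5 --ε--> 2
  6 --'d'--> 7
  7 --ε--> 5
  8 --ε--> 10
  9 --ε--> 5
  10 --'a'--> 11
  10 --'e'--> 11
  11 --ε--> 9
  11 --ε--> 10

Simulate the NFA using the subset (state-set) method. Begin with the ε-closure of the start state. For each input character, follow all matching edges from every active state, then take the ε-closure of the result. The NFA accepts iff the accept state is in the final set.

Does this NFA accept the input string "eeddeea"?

Answer: ACCEPT

Steps:
initial (ε-close {0}): {0,2}
'e' @ 1: {3,4,6,8,10}
'e' @ 2: {1,2,5,9,10,11}  ✓accept
'd' @ 3: {3,4,6,8,10}
'd' @ 4: {1,2,5,7}  ✓accept
'e' @ 5: {3,4,6,8,10}
'e' @ 6: {1,2,5,9,10,11}  ✓accept
'a' @ 7: {1,2,5,9,10,11}  ✓accept
end set {1,2,5,9,10,11} — state 1 in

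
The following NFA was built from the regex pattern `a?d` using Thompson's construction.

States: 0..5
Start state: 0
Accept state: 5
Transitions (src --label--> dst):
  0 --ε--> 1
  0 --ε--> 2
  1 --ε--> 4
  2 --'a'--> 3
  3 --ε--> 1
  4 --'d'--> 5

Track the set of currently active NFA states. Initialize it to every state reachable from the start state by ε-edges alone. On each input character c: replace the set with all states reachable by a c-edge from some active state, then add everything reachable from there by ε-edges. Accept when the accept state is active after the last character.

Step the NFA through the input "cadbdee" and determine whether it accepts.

start: ε-closure({0}) = {0,1,2,4}
'c' @ 1: {}  — no active states
rest 'adbdee' ignored (set empty)
end set {} — state 5 not in

Answer: REJECT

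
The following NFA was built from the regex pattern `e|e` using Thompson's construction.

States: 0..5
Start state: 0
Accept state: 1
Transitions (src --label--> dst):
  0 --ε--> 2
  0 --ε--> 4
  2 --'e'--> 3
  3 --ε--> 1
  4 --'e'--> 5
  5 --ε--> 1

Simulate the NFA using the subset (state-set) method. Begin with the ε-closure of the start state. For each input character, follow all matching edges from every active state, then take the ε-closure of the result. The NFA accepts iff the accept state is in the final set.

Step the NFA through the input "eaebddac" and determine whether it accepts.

initial (ε-close {0}): {0,2,4}
'e' @ 1: {1,3,5}  [accepting]
'a' @ 2: {}  — state set empty
rest 'ebddac' ignored (set empty)
final: {}; accept 1 not in set

Answer: REJECT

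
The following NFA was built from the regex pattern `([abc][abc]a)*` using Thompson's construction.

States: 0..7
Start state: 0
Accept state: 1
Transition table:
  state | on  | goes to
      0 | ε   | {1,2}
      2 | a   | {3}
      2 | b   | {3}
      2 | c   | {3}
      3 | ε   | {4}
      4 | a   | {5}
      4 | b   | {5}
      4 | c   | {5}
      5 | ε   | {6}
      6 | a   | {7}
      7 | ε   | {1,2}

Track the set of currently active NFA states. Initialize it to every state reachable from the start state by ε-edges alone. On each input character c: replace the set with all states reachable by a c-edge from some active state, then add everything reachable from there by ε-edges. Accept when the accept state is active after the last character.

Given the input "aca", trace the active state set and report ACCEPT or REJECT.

S₀ = ε-closure({0}) = {0,1,2}
'a' @ 1: {3,4}
'c' @ 2: {5,6}
'a' @ 3: {1,2,7}  (accept∈set)
final: {1,2,7}; accept 1 in set

Answer: ACCEPT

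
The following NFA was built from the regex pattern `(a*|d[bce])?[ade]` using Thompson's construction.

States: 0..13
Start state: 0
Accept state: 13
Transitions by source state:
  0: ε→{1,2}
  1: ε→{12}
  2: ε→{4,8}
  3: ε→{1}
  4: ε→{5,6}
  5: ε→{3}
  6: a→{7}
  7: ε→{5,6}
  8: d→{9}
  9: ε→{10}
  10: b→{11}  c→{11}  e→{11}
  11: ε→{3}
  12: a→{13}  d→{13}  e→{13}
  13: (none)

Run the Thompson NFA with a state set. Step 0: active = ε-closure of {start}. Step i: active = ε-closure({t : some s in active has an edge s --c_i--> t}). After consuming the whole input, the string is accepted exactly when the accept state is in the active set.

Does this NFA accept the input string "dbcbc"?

Answer: REJECT

Steps:
S₀ = ε-closure({0}) = {0,1,2,3,4,5,6,8,12}
'd' @ 1: {9,10,13}  [accepting]
'b' @ 2: {1,3,11,12}
'c' @ 3: {}  — state set empty
rest 'bc' ignored (set empty)
end set {} — state 13 not in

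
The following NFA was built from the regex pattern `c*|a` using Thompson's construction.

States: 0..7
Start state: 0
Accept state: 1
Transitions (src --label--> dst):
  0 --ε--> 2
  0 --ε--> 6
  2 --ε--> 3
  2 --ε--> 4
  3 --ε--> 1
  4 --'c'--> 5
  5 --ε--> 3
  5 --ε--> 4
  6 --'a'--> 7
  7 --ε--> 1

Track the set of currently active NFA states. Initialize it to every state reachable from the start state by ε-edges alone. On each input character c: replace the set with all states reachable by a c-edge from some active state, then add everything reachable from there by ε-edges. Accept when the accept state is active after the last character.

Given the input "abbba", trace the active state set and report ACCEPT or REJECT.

Answer: REJECT

Derivation:
initial (ε-close {0}): {0,1,2,3,4,6}
'a' @ 1: {1,7}  ✓accept
'b' @ 2: {}  — dead — no transitions
rest 'bba' ignored (set empty)
end set {} — state 1 not in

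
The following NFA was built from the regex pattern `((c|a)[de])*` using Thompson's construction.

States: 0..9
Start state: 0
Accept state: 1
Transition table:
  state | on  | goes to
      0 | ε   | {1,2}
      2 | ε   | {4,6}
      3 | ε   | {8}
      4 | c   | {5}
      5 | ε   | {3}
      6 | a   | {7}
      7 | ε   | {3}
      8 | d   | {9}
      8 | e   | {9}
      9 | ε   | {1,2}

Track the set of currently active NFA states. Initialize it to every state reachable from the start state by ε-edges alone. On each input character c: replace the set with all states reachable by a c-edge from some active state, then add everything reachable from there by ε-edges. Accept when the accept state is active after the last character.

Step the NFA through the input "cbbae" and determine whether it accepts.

start: ε-closure({0}) = {0,1,2,4,6}
'c' @ 1: {3,5,8}
'b' @ 2: {}  — state set empty
rest 'bae' ignored (set empty)
final: {}; accept 1 not in set

Answer: REJECT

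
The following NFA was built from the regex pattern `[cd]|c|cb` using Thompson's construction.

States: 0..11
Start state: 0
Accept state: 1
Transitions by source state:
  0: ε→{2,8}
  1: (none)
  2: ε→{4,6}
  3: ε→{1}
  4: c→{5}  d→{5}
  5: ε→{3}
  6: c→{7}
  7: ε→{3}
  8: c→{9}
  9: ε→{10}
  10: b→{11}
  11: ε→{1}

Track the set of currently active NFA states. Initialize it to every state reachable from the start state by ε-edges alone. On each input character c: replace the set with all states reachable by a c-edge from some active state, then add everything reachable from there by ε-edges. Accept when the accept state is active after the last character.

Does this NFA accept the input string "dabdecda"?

Answer: REJECT

Derivation:
initial (ε-close {0}): {0,2,4,6,8}
'd' @ 1: {1,3,5}  [accepting]
'a' @ 2: {}  — state set empty
rest 'bdecda' ignored (set empty)
final: {}; accept 1 not in set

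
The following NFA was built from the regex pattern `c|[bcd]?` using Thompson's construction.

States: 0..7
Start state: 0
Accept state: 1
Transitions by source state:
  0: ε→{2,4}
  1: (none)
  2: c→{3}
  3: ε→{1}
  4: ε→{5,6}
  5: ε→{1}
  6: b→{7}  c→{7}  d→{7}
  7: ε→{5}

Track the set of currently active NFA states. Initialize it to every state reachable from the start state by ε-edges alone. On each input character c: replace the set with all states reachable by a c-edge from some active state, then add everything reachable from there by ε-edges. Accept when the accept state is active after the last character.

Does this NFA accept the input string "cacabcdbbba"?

start: ε-closure({0}) = {0,1,2,4,5,6}
'c' @ 1: {1,3,5,7}  ✓accept
'a' @ 2: {}  — state set empty
rest 'cabcdbbba' ignored (set empty)
end set {} — state 1 not in

Answer: REJECT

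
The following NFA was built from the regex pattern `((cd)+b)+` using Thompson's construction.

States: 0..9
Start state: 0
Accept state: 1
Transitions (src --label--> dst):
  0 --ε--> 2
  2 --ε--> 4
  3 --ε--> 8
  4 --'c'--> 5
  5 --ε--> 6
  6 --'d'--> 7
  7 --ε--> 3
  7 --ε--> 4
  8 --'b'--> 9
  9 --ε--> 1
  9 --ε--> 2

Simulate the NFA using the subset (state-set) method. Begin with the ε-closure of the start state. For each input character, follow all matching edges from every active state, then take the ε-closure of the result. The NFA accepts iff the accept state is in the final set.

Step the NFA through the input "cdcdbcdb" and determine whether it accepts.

Answer: ACCEPT

Derivation:
initial (ε-close {0}): {0,2,4}
'c' @ 1: {5,6}
'd' @ 2: {3,4,7,8}
'c' @ 3: {5,6}
'd' @ 4: {3,4,7,8}
'b' @ 5: {1,2,4,9}  [accepting]
'c' @ 6: {5,6}
'd' @ 7: {3,4,7,8}
'b' @ 8: {1,2,4,9}  [accepting]
end set {1,2,4,9} — state 1 in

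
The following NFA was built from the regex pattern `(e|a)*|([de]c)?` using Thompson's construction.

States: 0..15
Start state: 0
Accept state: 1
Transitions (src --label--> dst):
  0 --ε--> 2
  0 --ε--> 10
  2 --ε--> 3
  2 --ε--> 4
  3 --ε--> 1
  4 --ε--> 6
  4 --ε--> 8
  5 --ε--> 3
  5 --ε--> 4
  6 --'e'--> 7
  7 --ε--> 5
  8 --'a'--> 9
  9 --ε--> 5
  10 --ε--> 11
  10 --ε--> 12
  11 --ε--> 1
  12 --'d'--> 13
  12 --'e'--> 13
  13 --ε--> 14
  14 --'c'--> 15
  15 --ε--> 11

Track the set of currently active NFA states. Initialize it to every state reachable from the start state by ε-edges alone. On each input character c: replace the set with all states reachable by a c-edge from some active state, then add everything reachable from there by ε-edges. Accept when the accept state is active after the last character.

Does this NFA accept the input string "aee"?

Answer: ACCEPT

Trace:
start: ε-closure({0}) = {0,1,2,3,4,6,8,10,11,12}
'a' @ 1: {1,3,4,5,6,8,9}  [accepting]
'e' @ 2: {1,3,4,5,6,7,8}  [accepting]
'e' @ 3: {1,3,4,5,6,7,8}  [accepting]
end set {1,3,4,5,6,7,8} — state 1 in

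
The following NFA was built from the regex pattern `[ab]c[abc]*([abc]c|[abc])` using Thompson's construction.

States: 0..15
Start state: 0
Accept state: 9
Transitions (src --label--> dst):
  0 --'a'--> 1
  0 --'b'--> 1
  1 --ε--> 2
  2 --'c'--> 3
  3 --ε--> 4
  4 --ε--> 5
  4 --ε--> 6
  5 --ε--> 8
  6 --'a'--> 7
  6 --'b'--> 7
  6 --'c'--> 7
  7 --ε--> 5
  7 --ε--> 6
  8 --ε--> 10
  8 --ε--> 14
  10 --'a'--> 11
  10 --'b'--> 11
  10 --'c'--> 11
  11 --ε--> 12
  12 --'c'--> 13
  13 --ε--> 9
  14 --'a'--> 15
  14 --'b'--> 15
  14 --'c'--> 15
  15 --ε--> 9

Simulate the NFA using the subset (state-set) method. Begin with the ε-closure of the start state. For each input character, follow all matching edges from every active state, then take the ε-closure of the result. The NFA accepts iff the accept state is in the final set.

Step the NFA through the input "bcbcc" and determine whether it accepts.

Answer: ACCEPT

Derivation:
start: ε-closure({0}) = {0}
'b' @ 1: {1,2}
'c' @ 2: {3,4,5,6,8,10,14}
'b' @ 3: {5,6,7,8,9,10,11,12,14,15}  [accepting]
'c' @ 4: {5,6,7,8,9,10,11,12,13,14,15}  [accepting]
'c' @ 5: {5,6,7,8,9,10,11,12,13,14,15}  [accepting]
final: {5,6,7,8,9,10,11,12,13,14,15}; accept 9 in set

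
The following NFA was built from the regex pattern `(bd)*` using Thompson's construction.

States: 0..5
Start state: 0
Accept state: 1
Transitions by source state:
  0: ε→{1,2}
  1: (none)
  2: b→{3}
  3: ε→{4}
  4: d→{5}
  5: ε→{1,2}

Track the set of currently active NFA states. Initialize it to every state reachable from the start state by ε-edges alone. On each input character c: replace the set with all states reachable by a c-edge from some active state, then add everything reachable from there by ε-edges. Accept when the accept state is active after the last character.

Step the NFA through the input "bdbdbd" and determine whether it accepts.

start: ε-closure({0}) = {0,1,2}
'b' @ 1: {3,4}
'd' @ 2: {1,2,5}  ✓accept
'b' @ 3: {3,4}
'd' @ 4: {1,2,5}  ✓accept
'b' @ 5: {3,4}
'd' @ 6: {1,2,5}  ✓accept
after full input: {1,2,5}  (accept=1 in)

Answer: ACCEPT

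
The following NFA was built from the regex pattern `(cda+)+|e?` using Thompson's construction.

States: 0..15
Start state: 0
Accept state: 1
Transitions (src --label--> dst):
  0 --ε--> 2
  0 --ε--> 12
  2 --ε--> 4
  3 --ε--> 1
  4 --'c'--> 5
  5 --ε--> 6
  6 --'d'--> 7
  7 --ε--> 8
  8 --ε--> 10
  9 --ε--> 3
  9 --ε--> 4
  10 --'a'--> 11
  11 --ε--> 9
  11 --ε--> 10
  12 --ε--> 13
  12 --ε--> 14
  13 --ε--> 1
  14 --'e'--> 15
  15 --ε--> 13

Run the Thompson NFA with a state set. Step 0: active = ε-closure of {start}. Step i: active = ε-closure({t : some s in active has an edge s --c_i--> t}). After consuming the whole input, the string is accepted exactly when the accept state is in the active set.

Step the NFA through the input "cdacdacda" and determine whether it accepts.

initial (ε-close {0}): {0,1,2,4,12,13,14}
'c' @ 1: {5,6}
'd' @ 2: {7,8,10}
'a' @ 3: {1,3,4,9,10,11}  [accepting]
'c' @ 4: {5,6}
'd' @ 5: {7,8,10}
'a' @ 6: {1,3,4,9,10,11}  [accepting]
'c' @ 7: {5,6}
'd' @ 8: {7,8,10}
'a' @ 9: {1,3,4,9,10,11}  [accepting]
end set {1,3,4,9,10,11} — state 1 in

Answer: ACCEPT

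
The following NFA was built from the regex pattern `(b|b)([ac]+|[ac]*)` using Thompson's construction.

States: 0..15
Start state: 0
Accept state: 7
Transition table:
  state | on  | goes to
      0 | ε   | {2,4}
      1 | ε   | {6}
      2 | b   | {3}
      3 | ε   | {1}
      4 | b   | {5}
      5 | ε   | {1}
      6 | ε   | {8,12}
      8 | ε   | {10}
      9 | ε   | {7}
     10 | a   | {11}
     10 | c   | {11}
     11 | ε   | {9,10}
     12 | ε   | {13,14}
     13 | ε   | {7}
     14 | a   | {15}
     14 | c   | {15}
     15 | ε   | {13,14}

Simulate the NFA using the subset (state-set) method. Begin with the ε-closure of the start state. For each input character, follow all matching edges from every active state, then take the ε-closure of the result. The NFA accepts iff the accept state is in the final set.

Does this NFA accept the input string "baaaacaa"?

initial (ε-close {0}): {0,2,4}
'b' @ 1: {1,3,5,6,7,8,10,12,13,14}  [accepting]
'a' @ 2: {7,9,10,11,13,14,15}  [accepting]
'a' @ 3: {7,9,10,11,13,14,15}  [accepting]
'a' @ 4: {7,9,10,11,13,14,15}  [accepting]
'a' @ 5: {7,9,10,11,13,14,15}  [accepting]
'c' @ 6: {7,9,10,11,13,14,15}  [accepting]
'a' @ 7: {7,9,10,11,13,14,15}  [accepting]
'a' @ 8: {7,9,10,11,13,14,15}  [accepting]
final: {7,9,10,11,13,14,15}; accept 7 in set

Answer: ACCEPT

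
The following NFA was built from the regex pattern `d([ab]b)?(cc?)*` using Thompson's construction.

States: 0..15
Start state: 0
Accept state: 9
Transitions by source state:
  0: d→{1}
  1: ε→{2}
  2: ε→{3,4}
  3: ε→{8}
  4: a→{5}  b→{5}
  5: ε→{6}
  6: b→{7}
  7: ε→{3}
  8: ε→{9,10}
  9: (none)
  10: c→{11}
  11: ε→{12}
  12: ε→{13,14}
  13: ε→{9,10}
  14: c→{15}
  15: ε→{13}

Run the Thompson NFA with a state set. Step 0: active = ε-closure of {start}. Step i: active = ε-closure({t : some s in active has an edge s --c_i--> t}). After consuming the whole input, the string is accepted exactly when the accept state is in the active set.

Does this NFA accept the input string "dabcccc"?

Answer: ACCEPT

Trace:
initial (ε-close {0}): {0}
'd' @ 1: {1,2,3,4,8,9,10}  (accept∈set)
'a' @ 2: {5,6}
'b' @ 3: {3,7,8,9,10}  (accept∈set)
'c' @ 4: {9,10,11,12,13,14}  (accept∈set)
'c' @ 5: {9,10,11,12,13,14,15}  (accept∈set)
'c' @ 6: {9,10,11,12,13,14,15}  (accept∈set)
'c' @ 7: {9,10,11,12,13,14,15}  (accept∈set)
final: {9,10,11,12,13,14,15}; accept 9 in set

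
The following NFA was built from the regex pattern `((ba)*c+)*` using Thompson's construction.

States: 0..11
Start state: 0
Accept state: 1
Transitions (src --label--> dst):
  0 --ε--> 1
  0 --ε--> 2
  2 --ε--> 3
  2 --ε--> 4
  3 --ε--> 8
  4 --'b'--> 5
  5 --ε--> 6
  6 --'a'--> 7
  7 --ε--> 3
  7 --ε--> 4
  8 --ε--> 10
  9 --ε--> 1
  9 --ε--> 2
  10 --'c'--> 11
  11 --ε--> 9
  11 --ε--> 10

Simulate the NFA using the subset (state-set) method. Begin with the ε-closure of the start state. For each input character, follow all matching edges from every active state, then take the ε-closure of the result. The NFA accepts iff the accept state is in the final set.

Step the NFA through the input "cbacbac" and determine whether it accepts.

start: ε-closure({0}) = {0,1,2,3,4,8,10}
'c' @ 1: {1,2,3,4,8,9,10,11}  [accepting]
'b' @ 2: {5,6}
'a' @ 3: {3,4,7,8,10}
'c' @ 4: {1,2,3,4,8,9,10,11}  [accepting]
'b' @ 5: {5,6}
'a' @ 6: {3,4,7,8,10}
'c' @ 7: {1,2,3,4,8,9,10,11}  [accepting]
end set {1,2,3,4,8,9,10,11} — state 1 in

Answer: ACCEPT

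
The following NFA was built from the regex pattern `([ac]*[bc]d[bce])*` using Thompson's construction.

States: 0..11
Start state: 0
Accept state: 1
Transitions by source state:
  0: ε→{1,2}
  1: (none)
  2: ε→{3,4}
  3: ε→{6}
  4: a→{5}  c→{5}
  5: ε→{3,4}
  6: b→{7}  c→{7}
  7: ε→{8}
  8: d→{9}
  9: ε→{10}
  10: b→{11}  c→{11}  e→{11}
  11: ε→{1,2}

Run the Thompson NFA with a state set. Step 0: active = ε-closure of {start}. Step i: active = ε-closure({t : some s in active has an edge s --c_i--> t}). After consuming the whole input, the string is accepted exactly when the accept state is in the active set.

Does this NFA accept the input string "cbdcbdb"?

start: ε-closure({0}) = {0,1,2,3,4,6}
'c' @ 1: {3,4,5,6,7,8}
'b' @ 2: {7,8}
'd' @ 3: {9,10}
'c' @ 4: {1,2,3,4,6,11}  (accept∈set)
'b' @ 5: {7,8}
'd' @ 6: {9,10}
'b' @ 7: {1,2,3,4,6,11}  (accept∈set)
after full input: {1,2,3,4,6,11}  (accept=1 in)

Answer: ACCEPT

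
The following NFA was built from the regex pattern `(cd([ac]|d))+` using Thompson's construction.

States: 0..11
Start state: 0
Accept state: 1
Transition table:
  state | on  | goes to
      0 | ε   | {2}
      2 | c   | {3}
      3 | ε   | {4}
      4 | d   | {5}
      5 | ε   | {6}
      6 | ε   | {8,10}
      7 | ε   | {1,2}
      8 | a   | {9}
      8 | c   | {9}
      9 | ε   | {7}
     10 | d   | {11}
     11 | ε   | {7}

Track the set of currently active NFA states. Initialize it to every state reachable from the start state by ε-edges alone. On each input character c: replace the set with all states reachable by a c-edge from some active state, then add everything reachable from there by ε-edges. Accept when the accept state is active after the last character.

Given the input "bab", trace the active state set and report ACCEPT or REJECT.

Answer: REJECT

Steps:
S₀ = ε-closure({0}) = {0,2}
'b' @ 1: {}  — state set empty
rest 'ab' ignored (set empty)
end set {} — state 1 not in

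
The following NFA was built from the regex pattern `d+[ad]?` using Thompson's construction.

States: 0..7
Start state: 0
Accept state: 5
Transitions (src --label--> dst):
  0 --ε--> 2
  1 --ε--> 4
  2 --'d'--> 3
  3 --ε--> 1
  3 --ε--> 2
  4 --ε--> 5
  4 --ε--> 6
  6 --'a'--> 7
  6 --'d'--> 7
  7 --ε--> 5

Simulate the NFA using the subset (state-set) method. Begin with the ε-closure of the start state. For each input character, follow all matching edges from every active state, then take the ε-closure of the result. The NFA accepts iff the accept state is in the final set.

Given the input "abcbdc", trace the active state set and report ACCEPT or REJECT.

Answer: REJECT

Derivation:
start: ε-closure({0}) = {0,2}
'a' @ 1: {}  — dead — no transitions
rest 'bcbdc' ignored (set empty)
after full input: {}  (accept=5 not in)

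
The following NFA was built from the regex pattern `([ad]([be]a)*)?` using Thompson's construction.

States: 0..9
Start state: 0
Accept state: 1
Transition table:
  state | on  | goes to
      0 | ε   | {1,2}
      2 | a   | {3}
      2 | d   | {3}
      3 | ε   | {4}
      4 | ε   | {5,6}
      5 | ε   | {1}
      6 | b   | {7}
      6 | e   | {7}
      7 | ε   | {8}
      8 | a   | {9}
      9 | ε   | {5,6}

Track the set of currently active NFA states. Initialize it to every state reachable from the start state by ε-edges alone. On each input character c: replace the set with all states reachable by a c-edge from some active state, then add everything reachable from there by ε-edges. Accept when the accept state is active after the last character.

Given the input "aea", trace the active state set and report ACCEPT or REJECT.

start: ε-closure({0}) = {0,1,2}
'a' @ 1: {1,3,4,5,6}  [accepting]
'e' @ 2: {7,8}
'a' @ 3: {1,5,6,9}  [accepting]
final: {1,5,6,9}; accept 1 in set

Answer: ACCEPT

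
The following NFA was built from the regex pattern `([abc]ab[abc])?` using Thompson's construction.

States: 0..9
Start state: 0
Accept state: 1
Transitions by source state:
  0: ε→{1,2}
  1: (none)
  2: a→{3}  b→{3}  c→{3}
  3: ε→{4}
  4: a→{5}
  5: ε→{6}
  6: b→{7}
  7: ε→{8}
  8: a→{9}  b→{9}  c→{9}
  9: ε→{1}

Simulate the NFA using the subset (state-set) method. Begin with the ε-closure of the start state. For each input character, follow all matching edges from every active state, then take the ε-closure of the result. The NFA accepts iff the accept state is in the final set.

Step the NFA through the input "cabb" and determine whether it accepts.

Answer: ACCEPT

Steps:
initial (ε-close {0}): {0,1,2}
'c' @ 1: {3,4}
'a' @ 2: {5,6}
'b' @ 3: {7,8}
'b' @ 4: {1,9}  ✓accept
final: {1,9}; accept 1 in set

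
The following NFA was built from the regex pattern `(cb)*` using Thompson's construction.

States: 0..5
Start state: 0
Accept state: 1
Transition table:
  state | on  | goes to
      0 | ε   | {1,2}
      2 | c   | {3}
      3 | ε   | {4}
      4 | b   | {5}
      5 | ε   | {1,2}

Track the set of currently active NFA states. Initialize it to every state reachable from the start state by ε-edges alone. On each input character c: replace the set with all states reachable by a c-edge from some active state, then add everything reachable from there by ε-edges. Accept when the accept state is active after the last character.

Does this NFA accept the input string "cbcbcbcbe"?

initial (ε-close {0}): {0,1,2}
'c' @ 1: {3,4}
'b' @ 2: {1,2,5}  [accepting]
'c' @ 3: {3,4}
'b' @ 4: {1,2,5}  [accepting]
'c' @ 5: {3,4}
'b' @ 6: {1,2,5}  [accepting]
'c' @ 7: {3,4}
'b' @ 8: {1,2,5}  [accepting]
'e' @ 9: {}  — no active states
final: {}; accept 1 not in set

Answer: REJECT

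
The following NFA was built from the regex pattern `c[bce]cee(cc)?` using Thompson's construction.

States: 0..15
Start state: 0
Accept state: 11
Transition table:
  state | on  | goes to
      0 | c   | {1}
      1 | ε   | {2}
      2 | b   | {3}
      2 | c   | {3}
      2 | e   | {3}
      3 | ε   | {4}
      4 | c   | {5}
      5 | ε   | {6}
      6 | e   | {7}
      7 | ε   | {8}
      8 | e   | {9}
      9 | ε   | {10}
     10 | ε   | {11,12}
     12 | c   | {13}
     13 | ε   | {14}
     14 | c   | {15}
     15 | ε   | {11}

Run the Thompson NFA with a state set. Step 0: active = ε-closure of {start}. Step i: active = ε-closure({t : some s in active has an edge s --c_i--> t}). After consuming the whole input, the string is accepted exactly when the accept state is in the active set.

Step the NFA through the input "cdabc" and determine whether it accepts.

Answer: REJECT

Derivation:
start: ε-closure({0}) = {0}
'c' @ 1: {1,2}
'd' @ 2: {}  — state set empty
rest 'abc' ignored (set empty)
end set {} — state 11 not in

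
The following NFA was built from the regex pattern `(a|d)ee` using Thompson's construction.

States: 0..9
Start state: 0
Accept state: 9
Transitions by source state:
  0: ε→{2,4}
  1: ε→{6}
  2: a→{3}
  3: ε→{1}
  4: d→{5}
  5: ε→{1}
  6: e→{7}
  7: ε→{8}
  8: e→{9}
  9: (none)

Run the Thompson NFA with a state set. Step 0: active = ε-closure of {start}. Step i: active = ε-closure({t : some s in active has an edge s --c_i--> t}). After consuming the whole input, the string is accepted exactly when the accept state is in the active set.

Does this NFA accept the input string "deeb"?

Answer: REJECT

Derivation:
S₀ = ε-closure({0}) = {0,2,4}
'd' @ 1: {1,5,6}
'e' @ 2: {7,8}
'e' @ 3: {9}  (accept∈set)
'b' @ 4: {}  — state set empty
final: {}; accept 9 not in set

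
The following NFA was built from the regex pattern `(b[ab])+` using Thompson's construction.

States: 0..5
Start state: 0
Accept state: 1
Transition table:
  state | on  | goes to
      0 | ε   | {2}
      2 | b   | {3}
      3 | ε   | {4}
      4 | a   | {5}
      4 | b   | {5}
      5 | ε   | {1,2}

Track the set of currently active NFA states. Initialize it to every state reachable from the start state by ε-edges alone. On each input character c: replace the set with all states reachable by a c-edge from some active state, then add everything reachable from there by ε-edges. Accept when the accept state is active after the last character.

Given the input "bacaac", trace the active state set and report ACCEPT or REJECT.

initial (ε-close {0}): {0,2}
'b' @ 1: {3,4}
'a' @ 2: {1,2,5}  [accepting]
'c' @ 3: {}  — state set empty
rest 'aac' ignored (set empty)
final: {}; accept 1 not in set

Answer: REJECT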